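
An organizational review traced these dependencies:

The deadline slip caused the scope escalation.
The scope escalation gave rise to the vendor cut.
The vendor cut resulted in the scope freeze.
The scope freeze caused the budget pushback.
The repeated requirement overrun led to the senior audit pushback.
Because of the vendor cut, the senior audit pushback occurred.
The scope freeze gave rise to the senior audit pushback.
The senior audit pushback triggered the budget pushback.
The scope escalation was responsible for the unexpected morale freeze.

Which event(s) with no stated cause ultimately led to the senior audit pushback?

the deadline slip, the repeated requirement overrun

Tracing upstream from the senior audit pushback: the senior audit pushback ← the vendor cut ← the scope escalation ← the deadline slip.
A separate upstream branch: the senior audit pushback ← the repeated requirement overrun.
Each of those chain origins has no stated cause.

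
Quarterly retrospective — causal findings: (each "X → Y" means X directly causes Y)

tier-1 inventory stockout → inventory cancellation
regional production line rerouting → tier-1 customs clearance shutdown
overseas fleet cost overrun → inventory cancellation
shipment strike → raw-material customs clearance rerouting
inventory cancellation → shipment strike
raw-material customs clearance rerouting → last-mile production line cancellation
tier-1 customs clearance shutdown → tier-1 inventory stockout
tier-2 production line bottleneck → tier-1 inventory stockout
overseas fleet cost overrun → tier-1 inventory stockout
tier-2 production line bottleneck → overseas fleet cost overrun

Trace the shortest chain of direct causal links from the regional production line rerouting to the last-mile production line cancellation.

the regional production line rerouting → the tier-1 customs clearance shutdown → the tier-1 inventory stockout → the inventory cancellation → the shipment strike → the raw-material customs clearance rerouting → the last-mile production line cancellation

the regional production line rerouting → the tier-1 customs clearance shutdown
the tier-1 customs clearance shutdown → the tier-1 inventory stockout
the tier-1 inventory stockout → the inventory cancellation
the inventory cancellation → the shipment strike
the shipment strike → the raw-material customs clearance rerouting
the raw-material customs clearance rerouting → the last-mile production line cancellation
Length: 6 steps.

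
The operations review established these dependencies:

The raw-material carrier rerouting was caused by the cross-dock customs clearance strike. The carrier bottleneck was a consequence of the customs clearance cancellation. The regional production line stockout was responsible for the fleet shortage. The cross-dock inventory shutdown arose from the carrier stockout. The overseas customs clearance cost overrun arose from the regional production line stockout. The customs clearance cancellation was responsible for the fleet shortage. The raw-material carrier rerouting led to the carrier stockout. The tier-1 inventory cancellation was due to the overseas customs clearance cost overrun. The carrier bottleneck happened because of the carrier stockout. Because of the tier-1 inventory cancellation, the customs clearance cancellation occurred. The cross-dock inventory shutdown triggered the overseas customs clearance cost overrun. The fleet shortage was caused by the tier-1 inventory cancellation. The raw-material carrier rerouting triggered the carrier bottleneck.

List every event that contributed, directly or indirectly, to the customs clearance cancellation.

the carrier stockout, the cross-dock customs clearance strike, the cross-dock inventory shutdown, the overseas customs clearance cost overrun, the raw-material carrier rerouting, the regional production line stockout, the tier-1 inventory cancellation

Immediate cause of the customs clearance cancellation: the tier-1 inventory cancellation.
Further upstream: the cross-dock customs clearance strike, the raw-material carrier rerouting, the carrier stockout, the cross-dock inventory shutdown, the regional production line stockout, the overseas customs clearance cost overrun.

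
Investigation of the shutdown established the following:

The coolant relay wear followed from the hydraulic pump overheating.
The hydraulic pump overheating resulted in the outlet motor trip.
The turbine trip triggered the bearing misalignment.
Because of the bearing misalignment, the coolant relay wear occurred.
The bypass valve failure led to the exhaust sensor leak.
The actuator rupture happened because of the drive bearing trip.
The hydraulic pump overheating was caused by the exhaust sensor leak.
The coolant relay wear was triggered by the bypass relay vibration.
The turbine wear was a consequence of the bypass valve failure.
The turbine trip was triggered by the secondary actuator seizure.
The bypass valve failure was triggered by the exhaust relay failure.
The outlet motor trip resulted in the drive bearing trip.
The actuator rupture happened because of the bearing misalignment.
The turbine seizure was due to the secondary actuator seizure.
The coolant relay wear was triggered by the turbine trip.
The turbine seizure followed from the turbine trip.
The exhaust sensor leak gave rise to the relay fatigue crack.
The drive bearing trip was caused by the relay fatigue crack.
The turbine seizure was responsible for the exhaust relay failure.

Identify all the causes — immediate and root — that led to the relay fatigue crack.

the bypass valve failure, the exhaust relay failure, the exhaust sensor leak, the secondary actuator seizure, the turbine seizure, the turbine trip

Immediate cause of the relay fatigue crack: the exhaust sensor leak.
Further upstream: the secondary actuator seizure, the turbine trip, the turbine seizure, the exhaust relay failure, the bypass valve failure.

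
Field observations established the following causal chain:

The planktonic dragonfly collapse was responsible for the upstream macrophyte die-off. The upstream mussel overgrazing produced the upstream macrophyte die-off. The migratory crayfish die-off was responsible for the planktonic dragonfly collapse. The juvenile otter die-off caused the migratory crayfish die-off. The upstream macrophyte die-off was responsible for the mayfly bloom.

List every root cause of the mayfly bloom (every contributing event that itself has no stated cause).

the juvenile otter die-off, the upstream mussel overgrazing

Tracing upstream from the mayfly bloom: the mayfly bloom ← the upstream macrophyte die-off ← the planktonic dragonfly collapse ← the migratory crayfish die-off ← the juvenile otter die-off.
A separate upstream branch: the mayfly bloom ← the upstream macrophyte die-off ← the upstream mussel overgrazing.
Each of those chain origins has no stated cause.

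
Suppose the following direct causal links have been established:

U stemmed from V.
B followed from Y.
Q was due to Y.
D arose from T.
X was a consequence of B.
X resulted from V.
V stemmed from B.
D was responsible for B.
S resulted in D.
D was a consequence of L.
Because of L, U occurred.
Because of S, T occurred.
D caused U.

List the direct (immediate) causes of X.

B, V

Upstream contributors include S, L, Y, T, D, but only B, V feed directly into X.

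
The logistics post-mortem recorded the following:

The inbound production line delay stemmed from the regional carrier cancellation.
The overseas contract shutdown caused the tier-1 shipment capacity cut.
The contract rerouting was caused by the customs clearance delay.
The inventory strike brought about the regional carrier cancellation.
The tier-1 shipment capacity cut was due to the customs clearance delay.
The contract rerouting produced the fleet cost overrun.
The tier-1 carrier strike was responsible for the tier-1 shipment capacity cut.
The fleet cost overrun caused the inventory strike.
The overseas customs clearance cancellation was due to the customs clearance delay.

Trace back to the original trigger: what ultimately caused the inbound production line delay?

Tracing upstream from the inbound production line delay: the inbound production line delay ← the regional carrier cancellation ← the inventory strike ← the fleet cost overrun ← the contract rerouting ← the customs clearance delay.
The customs clearance delay has no stated cause, so it is the root.

the customs clearance delay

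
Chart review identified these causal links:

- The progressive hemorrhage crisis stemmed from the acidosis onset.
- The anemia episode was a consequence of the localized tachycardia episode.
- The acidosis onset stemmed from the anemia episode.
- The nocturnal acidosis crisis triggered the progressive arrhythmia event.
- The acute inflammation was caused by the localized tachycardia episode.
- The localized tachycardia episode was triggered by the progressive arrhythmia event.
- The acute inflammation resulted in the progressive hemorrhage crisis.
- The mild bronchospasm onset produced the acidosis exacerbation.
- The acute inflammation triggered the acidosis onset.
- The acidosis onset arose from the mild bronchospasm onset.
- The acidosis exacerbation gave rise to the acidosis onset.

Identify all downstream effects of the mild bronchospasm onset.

Direct effects: the acidosis exacerbation, the acidosis onset.
2 steps out: the progressive hemorrhage crisis.
Not reachable from it: the nocturnal acidosis crisis, the progressive arrhythmia event, the localized tachycardia episode, the anemia episode, the acute inflammation.

the acidosis exacerbation, the acidosis onset, the progressive hemorrhage crisis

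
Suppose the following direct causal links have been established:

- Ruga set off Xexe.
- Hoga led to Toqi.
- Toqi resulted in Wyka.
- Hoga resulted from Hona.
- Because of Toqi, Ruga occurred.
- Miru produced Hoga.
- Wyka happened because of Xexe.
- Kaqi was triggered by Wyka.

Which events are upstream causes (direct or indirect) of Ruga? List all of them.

Immediate cause of Ruga: Toqi.
Further upstream: Miru, Hona, Hoga.

Hoga, Hona, Miru, Toqi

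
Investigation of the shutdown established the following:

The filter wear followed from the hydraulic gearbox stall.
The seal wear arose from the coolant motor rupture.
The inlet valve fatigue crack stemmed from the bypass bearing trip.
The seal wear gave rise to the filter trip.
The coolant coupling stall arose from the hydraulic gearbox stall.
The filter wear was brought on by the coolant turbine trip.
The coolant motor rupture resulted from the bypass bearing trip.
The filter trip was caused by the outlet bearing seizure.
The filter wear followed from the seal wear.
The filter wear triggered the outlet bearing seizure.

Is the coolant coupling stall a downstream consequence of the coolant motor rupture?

The coolant motor rupture leads to the seal wear, the filter wear, the outlet bearing seizure, the filter trip; the coolant coupling stall is not among them.

No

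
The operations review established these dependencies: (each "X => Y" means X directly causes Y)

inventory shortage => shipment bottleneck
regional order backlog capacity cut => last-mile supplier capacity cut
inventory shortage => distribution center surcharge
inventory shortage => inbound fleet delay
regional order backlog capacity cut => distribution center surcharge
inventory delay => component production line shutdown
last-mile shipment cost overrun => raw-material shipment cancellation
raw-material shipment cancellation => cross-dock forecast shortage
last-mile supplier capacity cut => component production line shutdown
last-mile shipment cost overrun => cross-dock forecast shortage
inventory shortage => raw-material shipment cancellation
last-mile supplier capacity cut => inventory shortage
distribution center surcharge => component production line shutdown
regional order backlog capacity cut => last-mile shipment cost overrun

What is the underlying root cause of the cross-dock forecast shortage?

the regional order backlog capacity cut

Tracing upstream from the cross-dock forecast shortage: the cross-dock forecast shortage ← the last-mile shipment cost overrun ← the regional order backlog capacity cut.
The regional order backlog capacity cut has no stated cause, so it is the root.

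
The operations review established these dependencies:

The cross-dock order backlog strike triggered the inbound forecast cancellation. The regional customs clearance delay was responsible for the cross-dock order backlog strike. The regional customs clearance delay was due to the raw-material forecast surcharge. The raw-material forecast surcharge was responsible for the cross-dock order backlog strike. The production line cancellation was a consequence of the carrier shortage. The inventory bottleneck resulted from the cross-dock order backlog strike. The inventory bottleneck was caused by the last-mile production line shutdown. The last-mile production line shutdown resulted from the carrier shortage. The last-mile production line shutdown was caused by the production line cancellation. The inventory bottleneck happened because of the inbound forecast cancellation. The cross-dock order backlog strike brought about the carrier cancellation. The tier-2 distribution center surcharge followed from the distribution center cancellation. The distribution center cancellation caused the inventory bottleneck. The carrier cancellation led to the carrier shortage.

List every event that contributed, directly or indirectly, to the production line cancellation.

Immediate cause of the production line cancellation: the carrier shortage.
Further upstream: the raw-material forecast surcharge, the regional customs clearance delay, the cross-dock order backlog strike, the carrier cancellation.

the carrier cancellation, the carrier shortage, the cross-dock order backlog strike, the raw-material forecast surcharge, the regional customs clearance delay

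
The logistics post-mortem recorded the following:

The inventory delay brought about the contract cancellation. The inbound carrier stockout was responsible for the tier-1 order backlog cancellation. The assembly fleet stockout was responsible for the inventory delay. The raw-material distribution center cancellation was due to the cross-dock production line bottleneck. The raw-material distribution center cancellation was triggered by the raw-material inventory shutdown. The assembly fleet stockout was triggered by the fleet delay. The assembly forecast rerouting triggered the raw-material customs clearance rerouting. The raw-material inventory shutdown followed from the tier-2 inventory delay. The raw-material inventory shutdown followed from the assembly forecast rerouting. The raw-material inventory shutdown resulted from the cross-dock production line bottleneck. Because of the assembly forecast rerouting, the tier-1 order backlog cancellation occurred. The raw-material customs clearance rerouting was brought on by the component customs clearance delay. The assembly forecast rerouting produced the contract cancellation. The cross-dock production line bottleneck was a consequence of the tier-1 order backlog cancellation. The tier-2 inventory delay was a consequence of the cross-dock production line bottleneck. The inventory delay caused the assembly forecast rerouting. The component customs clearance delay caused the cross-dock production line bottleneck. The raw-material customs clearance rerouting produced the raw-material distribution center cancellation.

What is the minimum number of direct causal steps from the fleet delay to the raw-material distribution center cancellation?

5

Shortest chain: the fleet delay → the assembly fleet stockout → the inventory delay → the assembly forecast rerouting → the raw-material customs clearance rerouting → the raw-material distribution center cancellation.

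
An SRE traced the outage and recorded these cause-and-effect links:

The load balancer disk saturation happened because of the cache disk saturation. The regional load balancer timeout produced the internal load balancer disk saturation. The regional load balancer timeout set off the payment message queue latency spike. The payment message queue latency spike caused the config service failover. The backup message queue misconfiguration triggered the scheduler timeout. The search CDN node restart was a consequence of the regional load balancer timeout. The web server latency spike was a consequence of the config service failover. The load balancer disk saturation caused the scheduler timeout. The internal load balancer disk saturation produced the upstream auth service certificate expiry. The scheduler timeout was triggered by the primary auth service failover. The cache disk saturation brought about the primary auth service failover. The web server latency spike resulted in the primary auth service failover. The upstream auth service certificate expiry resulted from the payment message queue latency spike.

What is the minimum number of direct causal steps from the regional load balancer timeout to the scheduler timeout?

5

Shortest chain: the regional load balancer timeout → the payment message queue latency spike → the config service failover → the web server latency spike → the primary auth service failover → the scheduler timeout.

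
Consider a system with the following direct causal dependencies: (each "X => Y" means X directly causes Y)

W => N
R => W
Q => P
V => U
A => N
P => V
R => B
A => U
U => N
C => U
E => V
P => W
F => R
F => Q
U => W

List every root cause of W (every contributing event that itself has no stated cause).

A, C, E, F

Tracing upstream from W: W ← R ← F.
A separate upstream branch: W ← U ← V ← E.
A separate upstream branch: W ← U ← A.
A separate upstream branch: W ← U ← C.
Each of those chain origins has no stated cause.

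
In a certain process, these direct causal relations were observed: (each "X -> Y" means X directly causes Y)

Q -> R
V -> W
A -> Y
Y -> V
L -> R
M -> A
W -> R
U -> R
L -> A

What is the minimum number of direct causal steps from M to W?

Shortest chain: M → A → Y → V → W.

4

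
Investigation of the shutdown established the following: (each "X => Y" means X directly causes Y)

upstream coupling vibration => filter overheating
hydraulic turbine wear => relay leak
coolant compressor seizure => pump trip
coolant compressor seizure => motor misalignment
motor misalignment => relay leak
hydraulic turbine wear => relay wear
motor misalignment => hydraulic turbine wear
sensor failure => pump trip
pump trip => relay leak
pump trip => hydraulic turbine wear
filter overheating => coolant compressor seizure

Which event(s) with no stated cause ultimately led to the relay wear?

Tracing upstream from the relay wear: the relay wear ← the hydraulic turbine wear ← the pump trip ← the coolant compressor seizure ← the filter overheating ← the upstream coupling vibration.
A separate upstream branch: the relay wear ← the hydraulic turbine wear ← the pump trip ← the sensor failure.
Each of those chain origins has no stated cause.

the sensor failure, the upstream coupling vibration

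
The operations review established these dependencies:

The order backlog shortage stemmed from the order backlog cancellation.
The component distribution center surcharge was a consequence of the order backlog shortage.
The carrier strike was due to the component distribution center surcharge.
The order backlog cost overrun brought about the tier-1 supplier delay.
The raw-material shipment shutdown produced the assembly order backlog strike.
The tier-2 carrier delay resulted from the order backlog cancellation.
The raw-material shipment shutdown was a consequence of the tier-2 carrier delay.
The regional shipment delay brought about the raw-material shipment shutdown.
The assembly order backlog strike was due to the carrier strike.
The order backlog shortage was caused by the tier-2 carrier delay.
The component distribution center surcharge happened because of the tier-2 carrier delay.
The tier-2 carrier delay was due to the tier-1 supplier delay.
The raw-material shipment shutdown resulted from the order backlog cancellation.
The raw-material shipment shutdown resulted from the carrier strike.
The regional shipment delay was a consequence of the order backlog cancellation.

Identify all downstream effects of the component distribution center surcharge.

the assembly order backlog strike, the carrier strike, the raw-material shipment shutdown

Direct effects: the carrier strike.
2 steps out: the raw-material shipment shutdown, the assembly order backlog strike.
Not reachable from it: the order backlog cost overrun, the tier-1 supplier delay, the order backlog cancellation, the tier-2 carrier delay, the order backlog shortage, the regional shipment delay.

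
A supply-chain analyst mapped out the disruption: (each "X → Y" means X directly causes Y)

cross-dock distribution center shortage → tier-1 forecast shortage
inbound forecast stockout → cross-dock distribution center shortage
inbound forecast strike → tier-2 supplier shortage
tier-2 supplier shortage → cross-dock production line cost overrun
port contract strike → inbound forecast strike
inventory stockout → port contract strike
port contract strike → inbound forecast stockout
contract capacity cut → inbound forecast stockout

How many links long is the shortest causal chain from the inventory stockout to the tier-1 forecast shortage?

Shortest chain: the inventory stockout → the port contract strike → the inbound forecast stockout → the cross-dock distribution center shortage → the tier-1 forecast shortage.

4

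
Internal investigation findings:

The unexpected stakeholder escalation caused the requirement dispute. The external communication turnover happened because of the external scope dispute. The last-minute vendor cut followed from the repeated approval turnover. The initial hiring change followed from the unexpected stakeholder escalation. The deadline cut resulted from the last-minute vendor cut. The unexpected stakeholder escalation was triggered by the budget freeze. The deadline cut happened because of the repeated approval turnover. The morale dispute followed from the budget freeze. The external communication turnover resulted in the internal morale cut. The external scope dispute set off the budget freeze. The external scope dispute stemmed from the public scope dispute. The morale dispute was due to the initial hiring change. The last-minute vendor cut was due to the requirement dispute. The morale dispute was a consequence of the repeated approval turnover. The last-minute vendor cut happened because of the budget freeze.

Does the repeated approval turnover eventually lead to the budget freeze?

The repeated approval turnover leads to the last-minute vendor cut, the morale dispute, the deadline cut; the budget freeze is not among them.

No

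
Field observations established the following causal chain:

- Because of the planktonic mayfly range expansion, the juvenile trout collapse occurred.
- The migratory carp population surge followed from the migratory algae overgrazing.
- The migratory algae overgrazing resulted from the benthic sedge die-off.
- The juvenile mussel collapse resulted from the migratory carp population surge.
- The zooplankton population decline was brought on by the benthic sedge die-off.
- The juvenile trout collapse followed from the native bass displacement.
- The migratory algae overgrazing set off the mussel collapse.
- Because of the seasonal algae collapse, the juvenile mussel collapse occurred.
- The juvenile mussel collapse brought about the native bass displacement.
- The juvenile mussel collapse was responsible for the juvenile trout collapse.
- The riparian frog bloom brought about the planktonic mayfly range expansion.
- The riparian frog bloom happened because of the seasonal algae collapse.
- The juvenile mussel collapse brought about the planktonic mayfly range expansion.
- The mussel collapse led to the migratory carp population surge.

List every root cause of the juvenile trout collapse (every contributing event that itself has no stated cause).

Tracing upstream from the juvenile trout collapse: the juvenile trout collapse ← the juvenile mussel collapse ← the migratory carp population surge ← the migratory algae overgrazing ← the benthic sedge die-off.
A separate upstream branch: the juvenile trout collapse ← the juvenile mussel collapse ← the seasonal algae collapse.
Each of those chain origins has no stated cause.

the benthic sedge die-off, the seasonal algae collapse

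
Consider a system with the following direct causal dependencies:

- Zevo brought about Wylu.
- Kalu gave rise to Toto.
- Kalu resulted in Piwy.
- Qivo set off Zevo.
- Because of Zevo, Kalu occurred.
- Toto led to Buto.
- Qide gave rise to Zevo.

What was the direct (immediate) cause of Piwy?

Upstream contributors include Qide, Zevo, Qivo, but only Kalu feeds directly into Piwy.

Kalu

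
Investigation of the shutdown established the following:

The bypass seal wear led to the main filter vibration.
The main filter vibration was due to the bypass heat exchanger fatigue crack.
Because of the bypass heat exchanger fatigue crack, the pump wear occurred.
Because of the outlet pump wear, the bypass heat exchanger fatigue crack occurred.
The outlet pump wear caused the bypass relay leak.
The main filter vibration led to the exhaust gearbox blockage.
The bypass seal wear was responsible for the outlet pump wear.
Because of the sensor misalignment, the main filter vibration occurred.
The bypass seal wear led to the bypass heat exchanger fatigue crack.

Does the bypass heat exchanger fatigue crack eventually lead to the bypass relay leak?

The bypass heat exchanger fatigue crack leads to the main filter vibration, the pump wear, the exhaust gearbox blockage; the bypass relay leak is not among them.

No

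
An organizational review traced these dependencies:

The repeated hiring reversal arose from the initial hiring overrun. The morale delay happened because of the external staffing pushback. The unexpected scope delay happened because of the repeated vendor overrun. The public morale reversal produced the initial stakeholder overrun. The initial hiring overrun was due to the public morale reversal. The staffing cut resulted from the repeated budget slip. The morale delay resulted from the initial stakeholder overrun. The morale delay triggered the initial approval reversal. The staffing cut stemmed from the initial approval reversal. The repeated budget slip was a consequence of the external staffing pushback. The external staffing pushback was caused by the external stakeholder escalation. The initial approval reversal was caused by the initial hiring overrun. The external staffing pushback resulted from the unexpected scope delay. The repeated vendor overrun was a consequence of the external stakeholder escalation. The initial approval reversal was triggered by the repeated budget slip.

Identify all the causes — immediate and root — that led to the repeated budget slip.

the external staffing pushback, the external stakeholder escalation, the repeated vendor overrun, the unexpected scope delay

Immediate cause of the repeated budget slip: the external staffing pushback.
Further upstream: the external stakeholder escalation, the repeated vendor overrun, the unexpected scope delay.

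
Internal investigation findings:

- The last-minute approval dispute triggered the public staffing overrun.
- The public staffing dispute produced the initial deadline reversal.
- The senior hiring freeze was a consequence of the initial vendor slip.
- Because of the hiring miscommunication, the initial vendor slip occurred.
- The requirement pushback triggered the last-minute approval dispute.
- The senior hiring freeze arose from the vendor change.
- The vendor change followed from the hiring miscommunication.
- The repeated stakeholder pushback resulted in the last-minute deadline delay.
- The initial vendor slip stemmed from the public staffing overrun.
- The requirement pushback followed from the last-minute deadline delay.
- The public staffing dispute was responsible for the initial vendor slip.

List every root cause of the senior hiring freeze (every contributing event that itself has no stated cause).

Tracing upstream from the senior hiring freeze: the senior hiring freeze ← the initial vendor slip ← the public staffing overrun ← the last-minute approval dispute ← the requirement pushback ← the last-minute deadline delay ← the repeated stakeholder pushback.
A separate upstream branch: the senior hiring freeze ← the initial vendor slip ← the public staffing dispute.
A separate upstream branch: the senior hiring freeze ← the initial vendor slip ← the hiring miscommunication.
Each of those chain origins has no stated cause.

the hiring miscommunication, the public staffing dispute, the repeated stakeholder pushback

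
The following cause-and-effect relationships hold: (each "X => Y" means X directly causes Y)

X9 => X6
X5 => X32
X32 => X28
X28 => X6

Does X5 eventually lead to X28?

Yes

There is a causal chain: X5 → X32 → X28.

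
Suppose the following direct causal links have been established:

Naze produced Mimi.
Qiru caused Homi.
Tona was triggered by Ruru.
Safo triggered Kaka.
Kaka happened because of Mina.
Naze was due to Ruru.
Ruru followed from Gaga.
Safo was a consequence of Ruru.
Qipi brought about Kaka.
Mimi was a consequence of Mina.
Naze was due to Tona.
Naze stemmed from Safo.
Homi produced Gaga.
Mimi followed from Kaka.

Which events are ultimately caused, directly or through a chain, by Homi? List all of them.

Gaga, Kaka, Mimi, Naze, Ruru, Safo, Tona

Direct effects: Gaga.
2 steps out: Ruru.
3 steps out: Tona, Safo, Naze.
4 steps out: Kaka, Mimi.
Not reachable from it: Qiru, Qipi, Mina.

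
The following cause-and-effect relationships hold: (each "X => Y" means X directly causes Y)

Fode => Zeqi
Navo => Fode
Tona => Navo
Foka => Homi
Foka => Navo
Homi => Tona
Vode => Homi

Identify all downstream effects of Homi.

Fode, Navo, Tona, Zeqi

Direct effects: Tona.
2 steps out: Navo.
3 steps out: Fode.
4 steps out: Zeqi.
Not reachable from it: Foka, Vode.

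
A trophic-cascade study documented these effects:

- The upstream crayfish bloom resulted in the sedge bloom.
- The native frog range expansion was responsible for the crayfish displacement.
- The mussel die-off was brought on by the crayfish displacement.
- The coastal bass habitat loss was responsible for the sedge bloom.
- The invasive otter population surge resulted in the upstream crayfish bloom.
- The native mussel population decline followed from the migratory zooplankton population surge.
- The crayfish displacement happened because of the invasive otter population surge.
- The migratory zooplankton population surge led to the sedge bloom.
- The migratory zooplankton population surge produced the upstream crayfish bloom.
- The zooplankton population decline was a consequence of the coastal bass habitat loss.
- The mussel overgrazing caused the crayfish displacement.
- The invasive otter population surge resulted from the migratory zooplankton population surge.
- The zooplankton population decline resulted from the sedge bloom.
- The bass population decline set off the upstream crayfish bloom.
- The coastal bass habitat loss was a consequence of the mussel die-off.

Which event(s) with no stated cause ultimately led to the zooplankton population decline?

the bass population decline, the migratory zooplankton population surge, the mussel overgrazing, the native frog range expansion

Tracing upstream from the zooplankton population decline: the zooplankton population decline ← the sedge bloom ← the migratory zooplankton population surge.
A separate upstream branch: the zooplankton population decline ← the coastal bass habitat loss ← the mussel die-off ← the crayfish displacement ← the native frog range expansion.
A separate upstream branch: the zooplankton population decline ← the coastal bass habitat loss ← the mussel die-off ← the crayfish displacement ← the mussel overgrazing.
A separate upstream branch: the zooplankton population decline ← the sedge bloom ← the upstream crayfish bloom ← the bass population decline.
Each of those chain origins has no stated cause.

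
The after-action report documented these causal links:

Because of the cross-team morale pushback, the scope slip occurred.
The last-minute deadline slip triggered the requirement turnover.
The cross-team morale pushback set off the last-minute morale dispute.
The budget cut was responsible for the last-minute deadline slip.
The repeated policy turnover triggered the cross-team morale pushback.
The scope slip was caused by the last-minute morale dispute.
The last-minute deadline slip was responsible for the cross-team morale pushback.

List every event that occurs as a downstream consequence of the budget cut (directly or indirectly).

the cross-team morale pushback, the last-minute deadline slip, the last-minute morale dispute, the requirement turnover, the scope slip

Direct effects: the last-minute deadline slip.
2 steps out: the requirement turnover, the cross-team morale pushback.
3 steps out: the last-minute morale dispute, the scope slip.
Not reachable from it: the repeated policy turnover.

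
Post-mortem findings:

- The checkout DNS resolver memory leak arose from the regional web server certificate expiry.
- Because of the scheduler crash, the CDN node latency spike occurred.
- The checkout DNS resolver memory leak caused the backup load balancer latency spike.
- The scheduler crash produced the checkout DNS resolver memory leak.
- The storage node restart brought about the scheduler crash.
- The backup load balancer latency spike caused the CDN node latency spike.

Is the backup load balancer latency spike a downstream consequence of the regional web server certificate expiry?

Yes

There is a causal chain: the regional web server certificate expiry → the checkout DNS resolver memory leak → the backup load balancer latency spike.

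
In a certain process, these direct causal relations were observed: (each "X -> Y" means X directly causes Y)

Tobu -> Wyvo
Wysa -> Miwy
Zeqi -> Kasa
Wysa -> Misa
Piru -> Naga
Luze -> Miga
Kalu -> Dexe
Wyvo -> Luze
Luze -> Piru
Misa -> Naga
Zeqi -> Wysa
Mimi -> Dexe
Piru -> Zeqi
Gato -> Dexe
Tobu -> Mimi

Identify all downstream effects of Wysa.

Direct effects: Miwy, Misa.
2 steps out: Naga.
Not reachable from it: Tobu, Kalu, Wyvo, Luze, Miga, Piru, Zeqi, Mimi, Kasa, Gato, Dexe.

Misa, Miwy, Naga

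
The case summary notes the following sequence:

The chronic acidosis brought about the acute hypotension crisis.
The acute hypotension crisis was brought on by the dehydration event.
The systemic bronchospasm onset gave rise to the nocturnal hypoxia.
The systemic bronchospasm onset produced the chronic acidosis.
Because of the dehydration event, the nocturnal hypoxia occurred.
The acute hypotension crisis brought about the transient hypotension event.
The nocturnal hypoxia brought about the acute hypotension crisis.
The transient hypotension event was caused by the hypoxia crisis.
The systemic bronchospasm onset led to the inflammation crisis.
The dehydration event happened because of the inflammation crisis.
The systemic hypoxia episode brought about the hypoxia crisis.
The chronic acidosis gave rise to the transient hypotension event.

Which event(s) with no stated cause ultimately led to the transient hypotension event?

the systemic bronchospasm onset, the systemic hypoxia episode

Tracing upstream from the transient hypotension event: the transient hypotension event ← the chronic acidosis ← the systemic bronchospasm onset.
A separate upstream branch: the transient hypotension event ← the hypoxia crisis ← the systemic hypoxia episode.
Each of those chain origins has no stated cause.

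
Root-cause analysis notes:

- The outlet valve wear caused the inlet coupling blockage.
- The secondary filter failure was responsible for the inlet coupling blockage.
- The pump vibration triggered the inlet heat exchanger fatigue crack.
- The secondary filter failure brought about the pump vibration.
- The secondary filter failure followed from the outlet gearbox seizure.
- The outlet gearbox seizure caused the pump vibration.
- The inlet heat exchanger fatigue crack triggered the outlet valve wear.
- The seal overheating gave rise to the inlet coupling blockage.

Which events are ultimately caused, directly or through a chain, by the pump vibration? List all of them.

the inlet coupling blockage, the inlet heat exchanger fatigue crack, the outlet valve wear

Direct effects: the inlet heat exchanger fatigue crack.
2 steps out: the outlet valve wear.
3 steps out: the inlet coupling blockage.
Not reachable from it: the outlet gearbox seizure, the secondary filter failure, the seal overheating.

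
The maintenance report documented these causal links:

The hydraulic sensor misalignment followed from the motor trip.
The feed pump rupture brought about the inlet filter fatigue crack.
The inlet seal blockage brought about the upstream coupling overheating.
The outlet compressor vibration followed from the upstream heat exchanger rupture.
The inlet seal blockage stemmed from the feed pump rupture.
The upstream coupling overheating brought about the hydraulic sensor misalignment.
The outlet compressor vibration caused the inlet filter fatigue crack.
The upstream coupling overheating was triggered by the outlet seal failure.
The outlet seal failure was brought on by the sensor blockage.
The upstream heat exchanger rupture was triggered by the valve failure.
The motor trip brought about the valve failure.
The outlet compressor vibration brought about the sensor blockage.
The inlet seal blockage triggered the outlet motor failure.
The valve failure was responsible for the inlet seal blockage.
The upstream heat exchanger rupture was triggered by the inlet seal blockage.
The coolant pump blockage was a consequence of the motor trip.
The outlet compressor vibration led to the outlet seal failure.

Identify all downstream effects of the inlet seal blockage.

the hydraulic sensor misalignment, the inlet filter fatigue crack, the outlet compressor vibration, the outlet motor failure, the outlet seal failure, the sensor blockage, the upstream coupling overheating, the upstream heat exchanger rupture

Direct effects: the upstream heat exchanger rupture, the upstream coupling overheating, the outlet motor failure.
2 steps out: the outlet compressor vibration, the hydraulic sensor misalignment.
3 steps out: the sensor blockage, the outlet seal failure, the inlet filter fatigue crack.
Not reachable from it: the motor trip, the coolant pump blockage, the feed pump rupture, the valve failure.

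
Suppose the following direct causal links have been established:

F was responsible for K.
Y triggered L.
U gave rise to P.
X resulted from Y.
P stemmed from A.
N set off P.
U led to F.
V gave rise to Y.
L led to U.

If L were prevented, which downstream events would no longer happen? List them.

F, K, U

Downstream of L: U, F, K, P.
Of those, still caused via another path: P.
The remainder have no surviving cause.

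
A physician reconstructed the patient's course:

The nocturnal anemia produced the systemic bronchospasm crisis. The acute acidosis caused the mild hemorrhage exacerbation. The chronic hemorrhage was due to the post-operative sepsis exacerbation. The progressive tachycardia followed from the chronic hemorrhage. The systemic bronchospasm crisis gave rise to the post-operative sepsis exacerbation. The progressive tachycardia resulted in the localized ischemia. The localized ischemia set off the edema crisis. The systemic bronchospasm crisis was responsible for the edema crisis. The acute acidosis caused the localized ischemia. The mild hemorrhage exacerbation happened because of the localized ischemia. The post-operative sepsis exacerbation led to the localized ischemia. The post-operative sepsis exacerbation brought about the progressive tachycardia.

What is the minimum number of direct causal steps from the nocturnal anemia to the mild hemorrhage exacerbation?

4

Shortest chain: the nocturnal anemia → the systemic bronchospasm crisis → the post-operative sepsis exacerbation → the localized ischemia → the mild hemorrhage exacerbation.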